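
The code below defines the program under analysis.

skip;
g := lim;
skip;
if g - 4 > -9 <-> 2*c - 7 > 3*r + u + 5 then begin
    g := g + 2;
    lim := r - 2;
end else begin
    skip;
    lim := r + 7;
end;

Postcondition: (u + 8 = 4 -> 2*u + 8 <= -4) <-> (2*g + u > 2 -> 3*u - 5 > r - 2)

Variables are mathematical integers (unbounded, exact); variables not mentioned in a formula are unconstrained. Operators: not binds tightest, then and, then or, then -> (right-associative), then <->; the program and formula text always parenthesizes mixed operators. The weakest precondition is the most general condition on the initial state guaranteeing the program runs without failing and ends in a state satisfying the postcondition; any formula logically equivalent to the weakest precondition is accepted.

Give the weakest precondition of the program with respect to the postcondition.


Working backward. After the program, the postcondition (u + 8 = 4 -> 2*u + 8 <= -4) <-> (2*g + u > 2 -> 3*u - 5 > r - 2) must hold; in canonical form it is (u = -4 -> 2*u <= -12) <-> (2*g + u > 2 -> 3*u > r + 3).
Then branch requires (u = -4 -> 2*u <= -12) <-> (2*g + u > -2 -> 3*u > r + 3); else branch requires (u = -4 -> 2*u <= -12) <-> (2*g + u > 2 -> 3*u > r + 3).
Before the if: ((g > -5 <-> 2*c > 3*r + u + 12) -> ((u = -4 -> 2*u <= -12) <-> (2*g + u > -2 -> 3*u > r + 3))) and ((not (g > -5 <-> 2*c > 3*r + u + 12)) -> ((u = -4 -> 2*u <= -12) <-> (2*g + u > 2 -> 3*u > r + 3)))
Before skip: ((g > -5 <-> 2*c > 3*r + u + 12) -> ((u = -4 -> 2*u <= -12) <-> (2*g + u > -2 -> 3*u > r + 3))) and ((not (g > -5 <-> 2*c > 3*r + u + 12)) -> ((u = -4 -> 2*u <= -12) <-> (2*g + u > 2 -> 3*u > r + 3)))
Before g := lim: ((lim > -5 <-> 2*c > 3*r + u + 12) -> ((u = -4 -> 2*u <= -12) <-> (2*lim + u > -2 -> 3*u > r + 3))) and ((not (lim > -5 <-> 2*c > 3*r + u + 12)) -> ((u = -4 -> 2*u <= -12) <-> (2*lim + u > 2 -> 3*u > r + 3)))
Before skip: ((lim > -5 <-> 2*c > 3*r + u + 12) -> ((u = -4 -> 2*u <= -12) <-> (2*lim + u > -2 -> 3*u > r + 3))) and ((not (lim > -5 <-> 2*c > 3*r + u + 12)) -> ((u = -4 -> 2*u <= -12) <-> (2*lim + u > 2 -> 3*u > r + 3)))
Answer: WP = ((lim > -5 <-> 2*c > 3*r + u + 12) -> ((u = -4 -> 2*u <= -12) <-> (2*lim + u > -2 -> 3*u > r + 3))) and ((not (lim > -5 <-> 2*c > 3*r + u + 12)) -> ((u = -4 -> 2*u <= -12) <-> (2*lim + u > 2 -> 3*u > r + 3)))


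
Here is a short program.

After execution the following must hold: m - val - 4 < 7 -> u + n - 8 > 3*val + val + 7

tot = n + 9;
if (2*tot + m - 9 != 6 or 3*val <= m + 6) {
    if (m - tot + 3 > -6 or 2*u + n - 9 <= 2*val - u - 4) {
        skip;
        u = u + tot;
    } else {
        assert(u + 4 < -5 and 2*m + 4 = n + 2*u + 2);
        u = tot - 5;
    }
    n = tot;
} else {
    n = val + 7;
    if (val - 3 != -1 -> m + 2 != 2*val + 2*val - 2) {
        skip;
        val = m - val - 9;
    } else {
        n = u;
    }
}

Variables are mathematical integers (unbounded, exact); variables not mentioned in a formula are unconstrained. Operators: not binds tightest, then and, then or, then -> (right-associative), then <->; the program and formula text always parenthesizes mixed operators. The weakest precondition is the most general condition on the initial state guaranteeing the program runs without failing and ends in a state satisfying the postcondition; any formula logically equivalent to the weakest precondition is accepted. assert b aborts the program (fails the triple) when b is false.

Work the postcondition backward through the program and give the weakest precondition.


Working backward. After the program, the postcondition m - val - 4 < 7 -> u + n - 8 > 3*val + val + 7 must hold; in canonical form it is m < val + 11 -> n + u > 4*val + 15.
Then branch requires ((m > tot - 9 or n + 3*u <= 2*val + 5) -> (m < val + 11 -> 2*tot + u > 4*val + 15)) and ((not (m > tot - 9 or n + 3*u <= 2*val + 5)) -> (u < -9 and 2*m = n + 2*u - 2 and (m < val + 11 -> 2*tot > 4*val + 20))); else branch requires ((val != 2 -> m != 4*val - 4) -> (val < 2 -> u + 5*val > 4*m - 28)) and ((not (val != 2 -> m != 4*val - 4)) -> (m < val + 11 -> 2*u > 4*val + 15)).
Before the if: ((m + 2*tot != 15 or 3*val <= m + 6) -> (((m > tot - 9 or n + 3*u <= 2*val + 5) -> (m < val + 11 -> 2*tot + u > 4*val + 15)) and ((not (m > tot - 9 or n + 3*u <= 2*val + 5)) -> (u < -9 and 2*m = n + 2*u - 2 and (m < val + 11 -> 2*tot > 4*val + 20))))) and ((not (m + 2*tot != 15 or 3*val <= m + 6)) -> (((val != 2 -> m != 4*val - 4) -> (val < 2 -> u + 5*val > 4*m - 28)) and ((not (val != 2 -> m != 4*val - 4)) -> (m < val + 11 -> 2*u > 4*val + 15))))
Before tot := n + 9: ((m + 2*n != -3 or 3*val <= m + 6) -> (((m > n or n + 3*u <= 2*val + 5) -> (m < val + 11 -> 2*n + u > 4*val - 3)) and ((not (m > n or n + 3*u <= 2*val + 5)) -> (u < -9 and 2*m = n + 2*u - 2 and (m < val + 11 -> 2*n > 4*val + 2))))) and ((not (m + 2*n != -3 or 3*val <= m + 6)) -> (((val != 2 -> m != 4*val - 4) -> (val < 2 -> u + 5*val > 4*m - 28)) and ((not (val != 2 -> m != 4*val - 4)) -> (m < val + 11 -> 2*u > 4*val + 15))))
Answer: WP = ((m + 2*n != -3 or 3*val <= m + 6) -> (((m > n or n + 3*u <= 2*val + 5) -> (m < val + 11 -> 2*n + u > 4*val - 3)) and ((not (m > n or n + 3*u <= 2*val + 5)) -> (u < -9 and 2*m = n + 2*u - 2 and (m < val + 11 -> 2*n > 4*val + 2))))) and ((not (m + 2*n != -3 or 3*val <= m + 6)) -> (((val != 2 -> m != 4*val - 4) -> (val < 2 -> u + 5*val > 4*m - 28)) and ((not (val != 2 -> m != 4*val - 4)) -> (m < val + 11 -> 2*u > 4*val + 15))))


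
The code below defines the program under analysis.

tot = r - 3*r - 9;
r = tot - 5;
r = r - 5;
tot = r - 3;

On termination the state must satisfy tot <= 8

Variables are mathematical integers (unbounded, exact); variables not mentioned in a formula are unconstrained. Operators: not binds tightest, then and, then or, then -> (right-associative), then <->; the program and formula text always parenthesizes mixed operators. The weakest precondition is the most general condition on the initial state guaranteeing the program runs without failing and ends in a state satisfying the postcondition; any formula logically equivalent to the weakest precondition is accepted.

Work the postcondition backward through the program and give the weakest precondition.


Working backward. After the program, tot <= 8 must hold.
Before tot := r - 3: r <= 11
Before r := r - 5: r <= 16
Before r := tot - 5: tot <= 21
Before tot := r - 3*r - 9: 2*r >= -30
Answer: WP = 2*r >= -30


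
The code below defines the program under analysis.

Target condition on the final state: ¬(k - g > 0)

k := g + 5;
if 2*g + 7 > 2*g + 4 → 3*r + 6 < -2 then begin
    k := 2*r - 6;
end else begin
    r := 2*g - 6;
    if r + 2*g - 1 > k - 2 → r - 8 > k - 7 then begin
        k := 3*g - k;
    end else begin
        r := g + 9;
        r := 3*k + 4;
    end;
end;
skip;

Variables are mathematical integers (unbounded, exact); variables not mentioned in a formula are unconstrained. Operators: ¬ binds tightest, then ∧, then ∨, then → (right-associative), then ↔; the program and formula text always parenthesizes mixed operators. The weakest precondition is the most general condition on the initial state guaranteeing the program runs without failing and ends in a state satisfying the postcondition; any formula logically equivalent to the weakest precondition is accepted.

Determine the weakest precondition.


Working backward. After the program, the postcondition ¬(k - g > 0) must hold; in canonical form it is ¬(k > g).
Before skip: ¬(k > g)
Then branch requires ¬(2*r > g + 6); else branch requires ((4*g > k + 5 → 2*g > k + 7) → (¬(2*g > k))) ∧ ((¬(4*g > k + 5 → 2*g > k + 7)) → (¬(k > g))).
Before the if: (3*r < -8 → (¬(2*r > g + 6))) ∧ ((¬(3*r < -8)) → (((4*g > k + 5 → 2*g > k + 7) → (¬(2*g > k))) ∧ ((¬(4*g > k + 5 → 2*g > k + 7)) → (¬(k > g)))))
Before k := g + 5: (3*r < -8 → (¬(2*r > g + 6))) ∧ ((¬(3*r < -8)) → (((3*g > 10 → g > 12) → (¬(g > 5))) ∧ (3*g > 10 → g > 12)))
Answer: WP = (3*r < -8 → (¬(2*r > g + 6))) ∧ ((¬(3*r < -8)) → (((3*g > 10 → g > 12) → (¬(g > 5))) ∧ (3*g > 10 → g > 12)))


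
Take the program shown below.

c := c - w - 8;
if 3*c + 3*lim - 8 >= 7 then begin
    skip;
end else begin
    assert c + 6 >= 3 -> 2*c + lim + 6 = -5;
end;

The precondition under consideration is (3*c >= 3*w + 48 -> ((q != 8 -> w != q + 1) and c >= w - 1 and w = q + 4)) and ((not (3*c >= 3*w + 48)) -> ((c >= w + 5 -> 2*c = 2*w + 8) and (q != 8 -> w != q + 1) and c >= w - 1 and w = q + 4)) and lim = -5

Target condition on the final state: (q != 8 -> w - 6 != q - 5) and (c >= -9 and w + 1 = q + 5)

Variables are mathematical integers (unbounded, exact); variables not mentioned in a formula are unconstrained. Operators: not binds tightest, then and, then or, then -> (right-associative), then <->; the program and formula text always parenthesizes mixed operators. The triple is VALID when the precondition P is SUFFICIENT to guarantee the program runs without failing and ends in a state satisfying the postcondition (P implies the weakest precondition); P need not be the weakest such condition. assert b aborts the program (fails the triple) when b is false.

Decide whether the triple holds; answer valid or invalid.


Working backward. After the program, the postcondition (q != 8 -> w - 6 != q - 5) and (c >= -9 and w + 1 = q + 5) must hold; in canonical form it is (q != 8 -> w != q + 1) and c >= -9 and w = q + 4.
Then branch requires (q != 8 -> w != q + 1) and c >= -9 and w = q + 4; else branch requires (c >= -3 -> 2*c + lim = -11) and (q != 8 -> w != q + 1) and c >= -9 and w = q + 4.
Before the if: (3*c + 3*lim >= 15 -> ((q != 8 -> w != q + 1) and c >= -9 and w = q + 4)) and ((not (3*c + 3*lim >= 15)) -> ((c >= -3 -> 2*c + lim = -11) and (q != 8 -> w != q + 1) and c >= -9 and w = q + 4))
Before c := c - w - 8: (3*c + 3*lim >= 3*w + 39 -> ((q != 8 -> w != q + 1) and c >= w - 1 and w = q + 4)) and ((not (3*c + 3*lim >= 3*w + 39)) -> ((c >= w + 5 -> 2*c + lim = 2*w + 5) and (q != 8 -> w != q + 1) and c >= w - 1 and w = q + 4))
The weakest precondition is (3*c + 3*lim >= 3*w + 39 -> ((q != 8 -> w != q + 1) and c >= w - 1 and w = q + 4)) and ((not (3*c + 3*lim >= 3*w + 39)) -> ((c >= w + 5 -> 2*c + lim = 2*w + 5) and (q != 8 -> w != q + 1) and c >= w - 1 and w = q + 4)).
Check whether (3*c >= 3*w + 48 -> ((q != 8 -> w != q + 1) and c >= w - 1 and w = q + 4)) and ((not (3*c >= 3*w + 48)) -> ((c >= w + 5 -> 2*c = 2*w + 8) and (q != 8 -> w != q + 1) and c >= w - 1 and w = q + 4)) and lim = -5 implies it.
Countermodel: at the initial state c = 28, lim = -5, q = 8, w = 12, the precondition holds but the weakest precondition fails.
Answer: invalid


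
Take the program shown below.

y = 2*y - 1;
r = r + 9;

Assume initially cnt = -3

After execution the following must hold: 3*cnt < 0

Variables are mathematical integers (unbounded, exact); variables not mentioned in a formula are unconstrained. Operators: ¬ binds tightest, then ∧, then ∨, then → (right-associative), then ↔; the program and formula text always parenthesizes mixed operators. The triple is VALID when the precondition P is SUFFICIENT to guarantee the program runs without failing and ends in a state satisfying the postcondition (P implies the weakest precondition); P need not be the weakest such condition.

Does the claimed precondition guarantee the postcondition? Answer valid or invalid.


Working backward. After the program, 3*cnt < 0 must hold.
Before r := r + 9: 3*cnt < 0
Before y := 2*y - 1: 3*cnt < 0
The weakest precondition is 3*cnt < 0.
Check whether cnt = -3 implies it.
Every state satisfying the precondition satisfies the weakest precondition: the implication holds.
Answer: valid


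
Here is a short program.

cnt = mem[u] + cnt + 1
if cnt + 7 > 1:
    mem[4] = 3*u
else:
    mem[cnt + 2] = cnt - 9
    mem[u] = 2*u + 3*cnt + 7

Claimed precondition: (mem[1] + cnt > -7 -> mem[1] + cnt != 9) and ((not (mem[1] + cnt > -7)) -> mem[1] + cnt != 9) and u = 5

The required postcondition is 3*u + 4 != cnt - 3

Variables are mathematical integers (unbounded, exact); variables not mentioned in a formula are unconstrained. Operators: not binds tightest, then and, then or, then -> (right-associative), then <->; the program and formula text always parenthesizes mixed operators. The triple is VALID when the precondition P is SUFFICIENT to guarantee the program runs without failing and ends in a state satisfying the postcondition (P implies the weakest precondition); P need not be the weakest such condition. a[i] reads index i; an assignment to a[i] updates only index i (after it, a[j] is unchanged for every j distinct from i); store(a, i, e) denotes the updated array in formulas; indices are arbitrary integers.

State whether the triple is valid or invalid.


Working backward. After the program, the postcondition 3*u + 4 != cnt - 3 must hold; in canonical form it is 3*u != cnt - 7.
Then branch requires 3*u != cnt - 7; else branch requires 3*u != cnt - 7.
Before the if: (cnt > -6 -> 3*u != cnt - 7) and ((not (cnt > -6)) -> 3*u != cnt - 7)
Before cnt := mem[u] + cnt + 1: (mem[u] + cnt > -7 -> 3*u != mem[u] + cnt - 6) and ((not (mem[u] + cnt > -7)) -> 3*u != mem[u] + cnt - 6)
The weakest precondition is (mem[u] + cnt > -7 -> 3*u != mem[u] + cnt - 6) and ((not (mem[u] + cnt > -7)) -> 3*u != mem[u] + cnt - 6).
Check whether (mem[1] + cnt > -7 -> mem[1] + cnt != 9) and ((not (mem[1] + cnt > -7)) -> mem[1] + cnt != 9) and u = 5 implies it.
Countermodel: at the initial state cnt = 15236, mem = {[1] = 0, [5] = -15215, elsewhere 0}, u = 5, the precondition holds but the weakest precondition fails.
Answer: invalid


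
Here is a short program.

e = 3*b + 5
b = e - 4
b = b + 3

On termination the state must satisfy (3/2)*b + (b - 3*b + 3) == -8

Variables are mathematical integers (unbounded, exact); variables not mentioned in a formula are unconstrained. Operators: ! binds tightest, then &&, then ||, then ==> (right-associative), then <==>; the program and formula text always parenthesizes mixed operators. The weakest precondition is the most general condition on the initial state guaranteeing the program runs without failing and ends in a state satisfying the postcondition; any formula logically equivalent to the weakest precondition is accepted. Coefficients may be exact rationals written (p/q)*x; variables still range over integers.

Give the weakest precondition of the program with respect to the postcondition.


Working backward. After the program, the postcondition (3/2)*b + (b - 3*b + 3) == -8 must hold; in canonical form it is (1/2)*b == 11.
Before b := b + 3: (1/2)*b == 19/2
Before b := e - 4: (1/2)*e == 23/2
Before e := 3*b + 5: (3/2)*b == 9
Answer: WP = (3/2)*b == 9


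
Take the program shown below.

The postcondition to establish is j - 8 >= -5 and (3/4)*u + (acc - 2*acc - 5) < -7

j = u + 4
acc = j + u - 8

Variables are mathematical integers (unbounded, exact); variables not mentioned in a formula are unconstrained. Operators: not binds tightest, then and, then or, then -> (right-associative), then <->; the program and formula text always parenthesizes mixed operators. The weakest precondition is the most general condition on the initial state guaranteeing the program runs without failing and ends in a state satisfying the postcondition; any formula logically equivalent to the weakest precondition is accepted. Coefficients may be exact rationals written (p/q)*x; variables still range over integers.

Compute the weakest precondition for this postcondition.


Working backward. After the program, the postcondition j - 8 >= -5 and (3/4)*u + (acc - 2*acc - 5) < -7 must hold; in canonical form it is j >= 3 and (3/4)*u < acc - 2.
Before acc := j + u - 8: j >= 3 and j + (1/4)*u > 10
Before j := u + 4: u >= -1 and (5/4)*u > 6
Answer: WP = u >= -1 and (5/4)*u > 6


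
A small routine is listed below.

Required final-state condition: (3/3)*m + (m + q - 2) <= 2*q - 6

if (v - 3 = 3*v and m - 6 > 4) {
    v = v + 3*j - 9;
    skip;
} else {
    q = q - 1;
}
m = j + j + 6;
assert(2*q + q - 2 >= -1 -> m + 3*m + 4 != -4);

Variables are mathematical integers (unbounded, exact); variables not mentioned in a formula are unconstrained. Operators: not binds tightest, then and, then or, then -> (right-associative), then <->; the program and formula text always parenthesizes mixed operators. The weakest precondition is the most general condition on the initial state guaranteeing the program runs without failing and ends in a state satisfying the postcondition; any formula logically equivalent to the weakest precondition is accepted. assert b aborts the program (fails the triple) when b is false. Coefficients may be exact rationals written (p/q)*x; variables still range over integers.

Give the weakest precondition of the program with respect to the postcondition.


Working backward. After the program, the postcondition (3/3)*m + (m + q - 2) <= 2*q - 6 must hold; in canonical form it is 2*m <= q - 4.
Before assert 2*q + q - 2 >= -1 -> m + 3*m + 4 != -4: (3*q >= 1 -> 4*m != -8) and 2*m <= q - 4
Before m := j + j + 6: (3*q >= 1 -> 8*j != -32) and 4*j <= q - 16
Then branch requires (3*q >= 1 -> 8*j != -32) and 4*j <= q - 16; else branch requires (3*q >= 4 -> 8*j != -32) and 4*j <= q - 17.
Before the if: ((2*v = -3 and m > 10) -> ((3*q >= 1 -> 8*j != -32) and 4*j <= q - 16)) and ((not (2*v = -3 and m > 10)) -> ((3*q >= 4 -> 8*j != -32) and 4*j <= q - 17))
Answer: WP = ((2*v = -3 and m > 10) -> ((3*q >= 1 -> 8*j != -32) and 4*j <= q - 16)) and ((not (2*v = -3 and m > 10)) -> ((3*q >= 4 -> 8*j != -32) and 4*j <= q - 17))


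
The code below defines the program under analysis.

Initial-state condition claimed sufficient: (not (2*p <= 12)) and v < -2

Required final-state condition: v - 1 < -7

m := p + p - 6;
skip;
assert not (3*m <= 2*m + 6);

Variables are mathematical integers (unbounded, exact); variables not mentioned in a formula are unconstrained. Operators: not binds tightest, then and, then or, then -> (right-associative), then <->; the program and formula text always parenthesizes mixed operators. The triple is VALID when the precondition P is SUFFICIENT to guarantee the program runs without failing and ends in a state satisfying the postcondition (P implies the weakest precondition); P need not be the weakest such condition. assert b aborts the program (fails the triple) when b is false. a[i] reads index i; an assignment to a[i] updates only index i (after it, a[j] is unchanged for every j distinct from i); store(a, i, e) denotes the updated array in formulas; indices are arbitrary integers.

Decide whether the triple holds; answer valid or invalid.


Working backward. After the program, the postcondition v - 1 < -7 must hold; in canonical form it is v < -6.
Before assert not (3*m <= 2*m + 6): (not (m <= 6)) and v < -6
Before skip: (not (m <= 6)) and v < -6
Before m := p + p - 6: (not (2*p <= 12)) and v < -6
The weakest precondition is (not (2*p <= 12)) and v < -6.
Check whether (not (2*p <= 12)) and v < -2 implies it.
Countermodel: at the initial state p = 7, v = -6, the precondition holds but the weakest precondition fails.
Answer: invalid


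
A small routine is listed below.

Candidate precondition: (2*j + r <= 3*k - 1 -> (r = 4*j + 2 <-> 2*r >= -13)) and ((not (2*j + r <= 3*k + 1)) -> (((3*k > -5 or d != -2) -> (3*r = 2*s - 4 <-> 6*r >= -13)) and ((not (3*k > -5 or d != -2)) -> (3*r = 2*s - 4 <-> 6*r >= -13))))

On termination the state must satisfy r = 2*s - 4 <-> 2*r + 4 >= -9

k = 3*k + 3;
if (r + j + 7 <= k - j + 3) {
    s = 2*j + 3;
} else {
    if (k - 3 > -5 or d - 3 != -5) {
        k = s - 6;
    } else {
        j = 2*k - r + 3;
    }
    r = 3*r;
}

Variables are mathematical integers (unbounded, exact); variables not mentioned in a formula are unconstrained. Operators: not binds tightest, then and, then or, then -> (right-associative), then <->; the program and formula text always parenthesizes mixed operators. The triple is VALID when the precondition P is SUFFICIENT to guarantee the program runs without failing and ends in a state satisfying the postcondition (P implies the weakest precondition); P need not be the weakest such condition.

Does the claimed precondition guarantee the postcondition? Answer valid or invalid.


Working backward. After the program, the postcondition r = 2*s - 4 <-> 2*r + 4 >= -9 must hold; in canonical form it is r = 2*s - 4 <-> 2*r >= -13.
Then branch requires r = 4*j + 2 <-> 2*r >= -13; else branch requires ((k > -2 or d != -2) -> (3*r = 2*s - 4 <-> 6*r >= -13)) and ((not (k > -2 or d != -2)) -> (3*r = 2*s - 4 <-> 6*r >= -13)).
Before the if: (2*j + r <= k - 4 -> (r = 4*j + 2 <-> 2*r >= -13)) and ((not (2*j + r <= k - 4)) -> (((k > -2 or d != -2) -> (3*r = 2*s - 4 <-> 6*r >= -13)) and ((not (k > -2 or d != -2)) -> (3*r = 2*s - 4 <-> 6*r >= -13))))
Before k := 3*k + 3: (2*j + r <= 3*k - 1 -> (r = 4*j + 2 <-> 2*r >= -13)) and ((not (2*j + r <= 3*k - 1)) -> (((3*k > -5 or d != -2) -> (3*r = 2*s - 4 <-> 6*r >= -13)) and ((not (3*k > -5 or d != -2)) -> (3*r = 2*s - 4 <-> 6*r >= -13))))
The weakest precondition is (2*j + r <= 3*k - 1 -> (r = 4*j + 2 <-> 2*r >= -13)) and ((not (2*j + r <= 3*k - 1)) -> (((3*k > -5 or d != -2) -> (3*r = 2*s - 4 <-> 6*r >= -13)) and ((not (3*k > -5 or d != -2)) -> (3*r = 2*s - 4 <-> 6*r >= -13)))).
Check whether (2*j + r <= 3*k - 1 -> (r = 4*j + 2 <-> 2*r >= -13)) and ((not (2*j + r <= 3*k + 1)) -> (((3*k > -5 or d != -2) -> (3*r = 2*s - 4 <-> 6*r >= -13)) and ((not (3*k > -5 or d != -2)) -> (3*r = 2*s - 4 <-> 6*r >= -13)))) implies it.
Countermodel: at the initial state d = -2, j = -1, k = -2, r = -4, s = -4, the precondition holds but the weakest precondition fails.
Answer: invalid


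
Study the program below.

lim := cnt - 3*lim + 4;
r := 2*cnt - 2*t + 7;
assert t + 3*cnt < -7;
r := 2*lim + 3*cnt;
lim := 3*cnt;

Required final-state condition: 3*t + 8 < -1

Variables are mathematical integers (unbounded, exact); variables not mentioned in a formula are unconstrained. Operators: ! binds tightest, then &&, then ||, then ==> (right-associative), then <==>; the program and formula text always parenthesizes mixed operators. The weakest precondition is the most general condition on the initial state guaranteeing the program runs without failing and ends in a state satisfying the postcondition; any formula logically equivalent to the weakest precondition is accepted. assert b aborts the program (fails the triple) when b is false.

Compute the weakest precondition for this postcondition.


Working backward. After the program, the postcondition 3*t + 8 < -1 must hold; in canonical form it is 3*t < -9.
Before lim := 3*cnt: 3*t < -9
Before r := 2*lim + 3*cnt: 3*t < -9
Before assert t + 3*cnt < -7: 3*cnt + t < -7 && 3*t < -9
Before r := 2*cnt - 2*t + 7: 3*cnt + t < -7 && 3*t < -9
Before lim := cnt - 3*lim + 4: 3*cnt + t < -7 && 3*t < -9
Answer: WP = 3*cnt + t < -7 && 3*t < -9


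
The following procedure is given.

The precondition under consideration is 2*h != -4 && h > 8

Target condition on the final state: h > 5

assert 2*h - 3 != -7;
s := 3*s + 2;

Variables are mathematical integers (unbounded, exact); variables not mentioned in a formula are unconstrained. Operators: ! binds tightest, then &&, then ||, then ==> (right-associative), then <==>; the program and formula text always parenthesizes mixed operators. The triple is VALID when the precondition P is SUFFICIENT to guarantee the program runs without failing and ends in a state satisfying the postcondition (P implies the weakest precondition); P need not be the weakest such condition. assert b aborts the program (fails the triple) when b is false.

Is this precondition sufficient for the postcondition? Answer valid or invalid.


Working backward. After the program, h > 5 must hold.
Before s := 3*s + 2: h > 5
Before assert 2*h - 3 != -7: 2*h != -4 && h > 5
The weakest precondition is 2*h != -4 && h > 5.
Check whether 2*h != -4 && h > 8 implies it.
Every state satisfying the precondition satisfies the weakest precondition: the implication holds.
Answer: valid


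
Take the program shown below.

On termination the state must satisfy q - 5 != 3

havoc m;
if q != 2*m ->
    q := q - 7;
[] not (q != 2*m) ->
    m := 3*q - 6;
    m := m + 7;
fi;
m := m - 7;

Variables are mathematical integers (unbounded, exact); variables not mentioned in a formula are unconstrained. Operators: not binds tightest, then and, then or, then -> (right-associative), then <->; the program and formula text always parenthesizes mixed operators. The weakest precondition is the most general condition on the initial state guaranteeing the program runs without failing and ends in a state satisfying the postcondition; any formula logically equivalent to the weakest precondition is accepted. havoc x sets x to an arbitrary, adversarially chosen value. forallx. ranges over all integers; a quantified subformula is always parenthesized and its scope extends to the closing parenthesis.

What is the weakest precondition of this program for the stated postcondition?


Working backward. After the program, the postcondition q - 5 != 3 must hold; in canonical form it is q != 8.
Before m := m - 7: q != 8
Then branch requires q != 15; else branch requires q != 8.
Before the if: (q != 2*m -> q != 15) and ((not (q != 2*m)) -> q != 8)
Before havoc m: forall m_1. ((q != 2*m_1 -> q != 15) and ((not (q != 2*m_1)) -> q != 8))
Answer: WP = forall m_1. ((q != 2*m_1 -> q != 15) and ((not (q != 2*m_1)) -> q != 8))


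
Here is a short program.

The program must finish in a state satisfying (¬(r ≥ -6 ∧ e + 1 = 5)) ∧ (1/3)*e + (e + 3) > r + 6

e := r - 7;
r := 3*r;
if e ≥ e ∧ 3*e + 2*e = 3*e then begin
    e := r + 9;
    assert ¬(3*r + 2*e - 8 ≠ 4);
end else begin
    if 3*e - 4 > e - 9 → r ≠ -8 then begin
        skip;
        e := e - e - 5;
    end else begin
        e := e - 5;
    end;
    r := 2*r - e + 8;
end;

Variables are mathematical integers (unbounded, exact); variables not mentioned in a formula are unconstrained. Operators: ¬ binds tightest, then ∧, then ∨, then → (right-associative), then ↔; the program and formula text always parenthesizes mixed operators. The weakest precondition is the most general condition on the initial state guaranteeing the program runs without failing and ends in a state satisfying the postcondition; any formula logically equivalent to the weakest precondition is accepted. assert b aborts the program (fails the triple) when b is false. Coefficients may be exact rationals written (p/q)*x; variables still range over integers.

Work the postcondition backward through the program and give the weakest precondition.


Working backward. After the program, the postcondition (¬(r ≥ -6 ∧ e + 1 = 5)) ∧ (1/3)*e + (e + 3) > r + 6 must hold; in canonical form it is (¬(r ≥ -6 ∧ e = 4)) ∧ (4/3)*e > r + 3.
Then branch requires (¬(5*r ≠ -6)) ∧ (¬(r ≥ -6 ∧ r = -5)) ∧ (1/3)*r > -9; else branch requires ((2*e > -5 → r ≠ -8) → 2*r < -68/3) ∧ ((¬(2*e > -5 → r ≠ -8)) → ((¬(2*r ≥ e - 19 ∧ e = 9)) ∧ (7/3)*e > 2*r + 68/3)).
Before the if: (2*e = 0 → ((¬(5*r ≠ -6)) ∧ (¬(r ≥ -6 ∧ r = -5)) ∧ (1/3)*r > -9)) ∧ ((¬(2*e = 0)) → (((2*e > -5 → r ≠ -8) → 2*r < -68/3) ∧ ((¬(2*e > -5 → r ≠ -8)) → ((¬(2*r ≥ e - 19 ∧ e = 9)) ∧ (7/3)*e > 2*r + 68/3))))
Before r := 3*r: (2*e = 0 → ((¬(15*r ≠ -6)) ∧ (¬(3*r ≥ -6 ∧ 3*r = -5)) ∧ r > -9)) ∧ ((¬(2*e = 0)) → (((2*e > -5 → 3*r ≠ -8) → 6*r < -68/3) ∧ ((¬(2*e > -5 → 3*r ≠ -8)) → ((¬(6*r ≥ e - 19 ∧ e = 9)) ∧ (7/3)*e > 6*r + 68/3))))
Before e := r - 7: (2*r = 14 → ((¬(15*r ≠ -6)) ∧ (¬(3*r ≥ -6 ∧ 3*r = -5)) ∧ r > -9)) ∧ ((¬(2*r = 14)) → (((2*r > 9 → 3*r ≠ -8) → 6*r < -68/3) ∧ ((¬(2*r > 9 → 3*r ≠ -8)) → ((¬(5*r ≥ -26 ∧ r = 16)) ∧ (11/3)*r < -39))))
Answer: WP = (2*r = 14 → ((¬(15*r ≠ -6)) ∧ (¬(3*r ≥ -6 ∧ 3*r = -5)) ∧ r > -9)) ∧ ((¬(2*r = 14)) → (((2*r > 9 → 3*r ≠ -8) → 6*r < -68/3) ∧ ((¬(2*r > 9 → 3*r ≠ -8)) → ((¬(5*r ≥ -26 ∧ r = 16)) ∧ (11/3)*r < -39))))


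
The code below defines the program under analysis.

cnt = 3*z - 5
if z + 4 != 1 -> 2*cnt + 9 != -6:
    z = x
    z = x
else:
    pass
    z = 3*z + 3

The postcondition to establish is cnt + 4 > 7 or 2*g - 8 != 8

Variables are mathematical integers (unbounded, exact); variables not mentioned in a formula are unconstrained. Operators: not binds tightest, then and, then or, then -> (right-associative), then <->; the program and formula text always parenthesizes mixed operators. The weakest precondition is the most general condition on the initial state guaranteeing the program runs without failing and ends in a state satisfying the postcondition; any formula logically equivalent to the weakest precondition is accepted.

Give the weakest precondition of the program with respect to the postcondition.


Working backward. After the program, the postcondition cnt + 4 > 7 or 2*g - 8 != 8 must hold; in canonical form it is cnt > 3 or 2*g != 16.
Then branch requires cnt > 3 or 2*g != 16; else branch requires cnt > 3 or 2*g != 16.
Before the if: ((z != -3 -> 2*cnt != -15) -> (cnt > 3 or 2*g != 16)) and ((not (z != -3 -> 2*cnt != -15)) -> (cnt > 3 or 2*g != 16))
Before cnt := 3*z - 5: ((z != -3 -> 6*z != -5) -> (3*z > 8 or 2*g != 16)) and ((not (z != -3 -> 6*z != -5)) -> (3*z > 8 or 2*g != 16))
Answer: WP = ((z != -3 -> 6*z != -5) -> (3*z > 8 or 2*g != 16)) and ((not (z != -3 -> 6*z != -5)) -> (3*z > 8 or 2*g != 16))


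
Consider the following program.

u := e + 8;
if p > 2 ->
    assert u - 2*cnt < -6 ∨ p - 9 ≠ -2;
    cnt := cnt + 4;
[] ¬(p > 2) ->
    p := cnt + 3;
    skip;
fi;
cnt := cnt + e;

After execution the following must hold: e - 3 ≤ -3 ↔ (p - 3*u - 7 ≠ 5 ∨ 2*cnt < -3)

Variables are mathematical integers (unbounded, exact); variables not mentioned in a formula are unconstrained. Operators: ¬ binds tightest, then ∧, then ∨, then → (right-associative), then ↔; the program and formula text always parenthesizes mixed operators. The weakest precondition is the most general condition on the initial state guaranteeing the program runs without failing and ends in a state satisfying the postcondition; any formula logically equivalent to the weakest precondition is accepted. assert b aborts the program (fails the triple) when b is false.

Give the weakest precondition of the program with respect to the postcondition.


Working backward. After the program, the postcondition e - 3 ≤ -3 ↔ (p - 3*u - 7 ≠ 5 ∨ 2*cnt < -3) must hold; in canonical form it is e ≤ 0 ↔ (p ≠ 3*u + 12 ∨ 2*cnt < -3).
Before cnt := cnt + e: e ≤ 0 ↔ (p ≠ 3*u + 12 ∨ 2*cnt + 2*e < -3)
Then branch requires (u < 2*cnt - 6 ∨ p ≠ 7) ∧ (e ≤ 0 ↔ (p ≠ 3*u + 12 ∨ 2*cnt + 2*e < -11)); else branch requires e ≤ 0 ↔ (cnt ≠ 3*u + 9 ∨ 2*cnt + 2*e < -3).
Before the if: (p > 2 → ((u < 2*cnt - 6 ∨ p ≠ 7) ∧ (e ≤ 0 ↔ (p ≠ 3*u + 12 ∨ 2*cnt + 2*e < -11)))) ∧ ((¬(p > 2)) → (e ≤ 0 ↔ (cnt ≠ 3*u + 9 ∨ 2*cnt + 2*e < -3)))
Before u := e + 8: (p > 2 → ((e < 2*cnt - 14 ∨ p ≠ 7) ∧ (e ≤ 0 ↔ (p ≠ 3*e + 36 ∨ 2*cnt + 2*e < -11)))) ∧ ((¬(p > 2)) → (e ≤ 0 ↔ (cnt ≠ 3*e + 33 ∨ 2*cnt + 2*e < -3)))
Answer: WP = (p > 2 → ((e < 2*cnt - 14 ∨ p ≠ 7) ∧ (e ≤ 0 ↔ (p ≠ 3*e + 36 ∨ 2*cnt + 2*e < -11)))) ∧ ((¬(p > 2)) → (e ≤ 0 ↔ (cnt ≠ 3*e + 33 ∨ 2*cnt + 2*e < -3)))


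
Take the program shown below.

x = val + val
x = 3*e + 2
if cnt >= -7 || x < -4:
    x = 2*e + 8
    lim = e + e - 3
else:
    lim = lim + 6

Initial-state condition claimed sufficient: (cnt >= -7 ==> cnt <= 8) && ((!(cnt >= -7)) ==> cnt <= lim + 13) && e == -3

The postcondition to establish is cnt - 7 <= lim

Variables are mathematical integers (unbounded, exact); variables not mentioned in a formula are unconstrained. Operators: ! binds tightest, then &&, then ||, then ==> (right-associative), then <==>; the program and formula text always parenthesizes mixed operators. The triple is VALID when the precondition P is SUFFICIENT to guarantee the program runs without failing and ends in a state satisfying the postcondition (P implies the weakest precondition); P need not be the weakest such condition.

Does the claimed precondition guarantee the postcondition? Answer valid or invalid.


Working backward. After the program, the postcondition cnt - 7 <= lim must hold; in canonical form it is cnt <= lim + 7.
Then branch requires cnt <= 2*e + 4; else branch requires cnt <= lim + 13.
Before the if: ((cnt >= -7 || x < -4) ==> cnt <= 2*e + 4) && ((!(cnt >= -7 || x < -4)) ==> cnt <= lim + 13)
Before x := 3*e + 2: ((cnt >= -7 || 3*e < -6) ==> cnt <= 2*e + 4) && ((!(cnt >= -7 || 3*e < -6)) ==> cnt <= lim + 13)
Before x := val + val: ((cnt >= -7 || 3*e < -6) ==> cnt <= 2*e + 4) && ((!(cnt >= -7 || 3*e < -6)) ==> cnt <= lim + 13)
The weakest precondition is ((cnt >= -7 || 3*e < -6) ==> cnt <= 2*e + 4) && ((!(cnt >= -7 || 3*e < -6)) ==> cnt <= lim + 13).
Check whether (cnt >= -7 ==> cnt <= 8) && ((!(cnt >= -7)) ==> cnt <= lim + 13) && e == -3 implies it.
Countermodel: at the initial state cnt = 0, e = -3, lim = -14, the precondition holds but the weakest precondition fails.
Answer: invalid


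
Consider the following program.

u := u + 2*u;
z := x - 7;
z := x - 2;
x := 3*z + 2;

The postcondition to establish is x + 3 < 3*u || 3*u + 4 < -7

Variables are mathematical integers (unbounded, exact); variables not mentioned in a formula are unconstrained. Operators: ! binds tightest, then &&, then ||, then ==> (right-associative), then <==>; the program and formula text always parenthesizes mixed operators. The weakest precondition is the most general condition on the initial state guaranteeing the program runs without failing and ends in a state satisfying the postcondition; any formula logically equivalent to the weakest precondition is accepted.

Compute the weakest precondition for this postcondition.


Working backward. After the program, the postcondition x + 3 < 3*u || 3*u + 4 < -7 must hold; in canonical form it is x < 3*u - 3 || 3*u < -11.
Before x := 3*z + 2: 3*z < 3*u - 5 || 3*u < -11
Before z := x - 2: 3*x < 3*u + 1 || 3*u < -11
Before z := x - 7: 3*x < 3*u + 1 || 3*u < -11
Before u := u + 2*u: 3*x < 9*u + 1 || 9*u < -11
Answer: WP = 3*x < 9*u + 1 || 9*u < -11


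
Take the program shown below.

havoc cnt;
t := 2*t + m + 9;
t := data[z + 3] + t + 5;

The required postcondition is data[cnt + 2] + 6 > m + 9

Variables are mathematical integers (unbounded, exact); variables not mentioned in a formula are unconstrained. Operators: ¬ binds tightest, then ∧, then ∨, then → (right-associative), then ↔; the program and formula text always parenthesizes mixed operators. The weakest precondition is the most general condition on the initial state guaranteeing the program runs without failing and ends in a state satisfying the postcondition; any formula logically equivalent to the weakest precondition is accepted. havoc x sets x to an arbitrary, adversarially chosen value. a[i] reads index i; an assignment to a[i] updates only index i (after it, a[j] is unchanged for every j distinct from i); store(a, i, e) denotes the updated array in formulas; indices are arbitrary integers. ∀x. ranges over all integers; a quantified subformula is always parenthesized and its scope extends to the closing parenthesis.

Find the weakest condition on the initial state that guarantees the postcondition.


Working backward. After the program, the postcondition data[cnt + 2] + 6 > m + 9 must hold; in canonical form it is data[cnt + 2] > m + 3.
Before t := data[z + 3] + t + 5: data[cnt + 2] > m + 3
Before t := 2*t + m + 9: data[cnt + 2] > m + 3
Before havoc cnt: ∀cnt_1. data[cnt_1 + 2] > m + 3
Answer: WP = ∀cnt_1. data[cnt_1 + 2] > m + 3


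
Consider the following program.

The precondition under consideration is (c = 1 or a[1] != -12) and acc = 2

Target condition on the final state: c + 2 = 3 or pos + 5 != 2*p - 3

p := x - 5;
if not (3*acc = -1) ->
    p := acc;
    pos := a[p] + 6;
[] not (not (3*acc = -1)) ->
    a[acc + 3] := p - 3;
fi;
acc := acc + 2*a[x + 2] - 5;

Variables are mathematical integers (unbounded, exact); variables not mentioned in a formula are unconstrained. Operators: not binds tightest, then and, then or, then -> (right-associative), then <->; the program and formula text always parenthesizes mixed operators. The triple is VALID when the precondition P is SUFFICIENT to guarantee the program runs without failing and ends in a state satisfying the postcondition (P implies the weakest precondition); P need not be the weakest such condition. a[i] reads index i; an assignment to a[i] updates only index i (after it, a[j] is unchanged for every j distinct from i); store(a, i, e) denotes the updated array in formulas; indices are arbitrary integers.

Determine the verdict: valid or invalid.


Working backward. After the program, the postcondition c + 2 = 3 or pos + 5 != 2*p - 3 must hold; in canonical form it is c = 1 or pos != 2*p - 8.
Before acc := acc + 2*a[x + 2] - 5: c = 1 or pos != 2*p - 8
Then branch requires c = 1 or a[acc] != 2*acc - 14; else branch requires c = 1 or pos != 2*p - 8.
Before the if: ((not (3*acc = -1)) -> (c = 1 or a[acc] != 2*acc - 14)) and (3*acc = -1 -> (c = 1 or pos != 2*p - 8))
Before p := x - 5: ((not (3*acc = -1)) -> (c = 1 or a[acc] != 2*acc - 14)) and (3*acc = -1 -> (c = 1 or pos != 2*x - 18))
The weakest precondition is ((not (3*acc = -1)) -> (c = 1 or a[acc] != 2*acc - 14)) and (3*acc = -1 -> (c = 1 or pos != 2*x - 18)).
Check whether (c = 1 or a[1] != -12) and acc = 2 implies it.
Countermodel: at the initial state a = {[1] = 3, [2] = -10, elsewhere 3}, acc = 2, c = 2, pos = 0, x = 0, the precondition holds but the weakest precondition fails.
Answer: invalid


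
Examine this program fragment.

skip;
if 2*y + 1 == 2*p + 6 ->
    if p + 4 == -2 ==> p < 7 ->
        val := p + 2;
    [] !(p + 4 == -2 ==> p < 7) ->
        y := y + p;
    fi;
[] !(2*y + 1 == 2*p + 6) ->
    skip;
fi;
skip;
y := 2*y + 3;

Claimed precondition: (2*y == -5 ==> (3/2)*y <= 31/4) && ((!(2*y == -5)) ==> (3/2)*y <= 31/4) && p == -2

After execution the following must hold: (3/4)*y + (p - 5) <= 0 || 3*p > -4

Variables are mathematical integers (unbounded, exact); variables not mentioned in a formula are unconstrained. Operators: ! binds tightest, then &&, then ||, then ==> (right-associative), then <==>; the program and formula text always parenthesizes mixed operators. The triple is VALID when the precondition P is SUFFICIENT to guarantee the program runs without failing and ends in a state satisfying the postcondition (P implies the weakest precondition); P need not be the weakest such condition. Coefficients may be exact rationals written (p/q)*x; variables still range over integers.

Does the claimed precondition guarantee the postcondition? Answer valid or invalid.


Working backward. After the program, the postcondition (3/4)*y + (p - 5) <= 0 || 3*p > -4 must hold; in canonical form it is p + (3/4)*y <= 5 || 3*p > -4.
Before y := 2*y + 3: p + (3/2)*y <= 11/4 || 3*p > -4
Before skip: p + (3/2)*y <= 11/4 || 3*p > -4
Then branch requires ((p == -6 ==> p < 7) ==> (p + (3/2)*y <= 11/4 || 3*p > -4)) && ((!(p == -6 ==> p < 7)) ==> ((5/2)*p + (3/2)*y <= 11/4 || 3*p > -4)); else branch requires p + (3/2)*y <= 11/4 || 3*p > -4.
Before the if: (2*y == 2*p + 5 ==> (((p == -6 ==> p < 7) ==> (p + (3/2)*y <= 11/4 || 3*p > -4)) && ((!(p == -6 ==> p < 7)) ==> ((5/2)*p + (3/2)*y <= 11/4 || 3*p > -4)))) && ((!(2*y == 2*p + 5)) ==> (p + (3/2)*y <= 11/4 || 3*p > -4))
Before skip: (2*y == 2*p + 5 ==> (((p == -6 ==> p < 7) ==> (p + (3/2)*y <= 11/4 || 3*p > -4)) && ((!(p == -6 ==> p < 7)) ==> ((5/2)*p + (3/2)*y <= 11/4 || 3*p > -4)))) && ((!(2*y == 2*p + 5)) ==> (p + (3/2)*y <= 11/4 || 3*p > -4))
The weakest precondition is (2*y == 2*p + 5 ==> (((p == -6 ==> p < 7) ==> (p + (3/2)*y <= 11/4 || 3*p > -4)) && ((!(p == -6 ==> p < 7)) ==> ((5/2)*p + (3/2)*y <= 11/4 || 3*p > -4)))) && ((!(2*y == 2*p + 5)) ==> (p + (3/2)*y <= 11/4 || 3*p > -4)).
Check whether (2*y == -5 ==> (3/2)*y <= 31/4) && ((!(2*y == -5)) ==> (3/2)*y <= 31/4) && p == -2 implies it.
Countermodel: at the initial state p = -2, y = 4, the precondition holds but the weakest precondition fails.
Answer: invalid


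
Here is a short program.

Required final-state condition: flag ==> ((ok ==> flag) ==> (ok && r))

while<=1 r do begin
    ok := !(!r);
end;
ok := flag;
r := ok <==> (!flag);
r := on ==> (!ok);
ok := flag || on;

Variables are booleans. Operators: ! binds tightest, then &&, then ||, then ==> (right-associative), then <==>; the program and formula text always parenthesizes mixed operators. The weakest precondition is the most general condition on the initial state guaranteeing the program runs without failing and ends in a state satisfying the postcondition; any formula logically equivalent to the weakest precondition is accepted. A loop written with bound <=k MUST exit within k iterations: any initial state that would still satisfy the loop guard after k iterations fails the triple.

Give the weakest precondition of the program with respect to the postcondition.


Working backward. After the program, flag ==> ((ok ==> flag) ==> (ok && r)) must hold.
Before ok := flag || on: flag ==> (((flag || on) ==> flag) ==> ((flag || on) && r))
Before r := on ==> (!ok): flag ==> (((flag || on) ==> flag) ==> ((flag || on) && (on ==> (!ok))))
Before r := ok <==> (!flag): flag ==> (((flag || on) ==> flag) ==> ((flag || on) && (on ==> (!ok))))
Before ok := flag: flag ==> (((flag || on) ==> flag) ==> ((flag || on) && (on ==> (!flag))))
Before the loop (bound <=1), unroll the exhaustion recursion (WP_0 = exit-now case; WP_j = one more guarded iteration, up to j = 1):
  WP_0: (!r) && (flag ==> (((flag || on) ==> flag) ==> ((flag || on) && (on ==> (!flag)))))
  WP_1: (r ==> ((!r) && (flag ==> (((flag || on) ==> flag) ==> ((flag || on) && (on ==> (!flag))))))) && ((!r) ==> (flag ==> (((flag || on) ==> flag) ==> ((flag || on) && (on ==> (!flag))))))
So before the loop: (r ==> ((!r) && (flag ==> (((flag || on) ==> flag) ==> ((flag || on) && (on ==> (!flag))))))) && ((!r) ==> (flag ==> (((flag || on) ==> flag) ==> ((flag || on) && (on ==> (!flag))))))
Answer: WP = (r ==> ((!r) && (flag ==> (((flag || on) ==> flag) ==> ((flag || on) && (on ==> (!flag))))))) && ((!r) ==> (flag ==> (((flag || on) ==> flag) ==> ((flag || on) && (on ==> (!flag))))))
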